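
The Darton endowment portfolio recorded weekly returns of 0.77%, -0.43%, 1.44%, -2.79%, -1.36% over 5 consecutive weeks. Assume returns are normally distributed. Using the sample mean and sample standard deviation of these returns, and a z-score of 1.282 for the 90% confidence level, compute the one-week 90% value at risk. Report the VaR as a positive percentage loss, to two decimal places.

2.63

μ = (0.77 − 0.43 + 1.44 − 2.79 − 1.36) / 5 = -0.4740%
Sample σ = √[Σ(r − μ)² / 4] = √[11.3617 / 4] = √2.8404 = 1.6853%
VaR = −(μ − z·σ) = −(-0.4740 − 1.282 × 1.6853) = −(-2.6346) = 2.6346%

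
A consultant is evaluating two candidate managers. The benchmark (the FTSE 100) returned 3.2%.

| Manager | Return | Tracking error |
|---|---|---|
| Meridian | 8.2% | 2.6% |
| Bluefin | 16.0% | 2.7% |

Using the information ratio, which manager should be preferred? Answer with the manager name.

Meridian: IR = (8.2% − 3.2%) / 2.6% = 1.923
Bluefin: IR = (16.0% − 3.2%) / 2.7% = 4.741
Highest: Bluefin (4.741).

Bluefin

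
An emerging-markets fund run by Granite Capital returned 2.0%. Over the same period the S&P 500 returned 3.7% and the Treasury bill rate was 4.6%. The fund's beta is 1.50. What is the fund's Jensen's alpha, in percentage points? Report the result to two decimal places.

-1.25

CAPM expected return = Rf + β(Rm − Rf) = 4.6% + 1.50 × (3.7% − 4.6%) = 4.6 + 1.50 × -0.90 = 3.2500%
Jensen's α = Rp − E[R] = 2.0% − 3.2500% = -1.2500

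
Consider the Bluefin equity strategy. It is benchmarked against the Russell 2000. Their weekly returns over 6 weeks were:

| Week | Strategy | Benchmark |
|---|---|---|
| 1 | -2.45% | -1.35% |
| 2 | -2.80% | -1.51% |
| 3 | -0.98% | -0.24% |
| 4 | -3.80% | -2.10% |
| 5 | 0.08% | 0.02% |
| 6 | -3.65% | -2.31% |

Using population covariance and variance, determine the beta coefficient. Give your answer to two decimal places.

1.58

r̄p = -2.2667%,  r̄m = -1.2483%
Cov = Σ(rp − r̄p)(rm − r̄m) / 6 = 1.2011
Var(rm) = Σ(rm − r̄m)² / 6 = 0.7594
β = Cov / Var = 1.2011 / 0.7594 = 1.5816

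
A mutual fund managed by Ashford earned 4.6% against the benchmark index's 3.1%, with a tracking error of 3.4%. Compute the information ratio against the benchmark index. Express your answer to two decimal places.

IR = (Rp − Rb) / TE = (4.6% − 3.1%) / 3.4% = 1.50% / 3.4% = 0.4412

0.44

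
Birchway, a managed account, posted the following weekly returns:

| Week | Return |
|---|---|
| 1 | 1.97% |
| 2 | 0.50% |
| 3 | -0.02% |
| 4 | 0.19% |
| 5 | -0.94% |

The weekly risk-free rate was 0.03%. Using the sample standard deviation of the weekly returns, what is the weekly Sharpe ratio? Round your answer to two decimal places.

Mean return r̄ = 1.700 / 5 = 0.3400%
Sample std dev = √[4.4730 / 4] = 1.0575%
Sharpe = (r̄ − rf) / σ = (0.3400 − 0.03) / 1.0575 = 0.3100 / 1.0575 = 0.2931

0.29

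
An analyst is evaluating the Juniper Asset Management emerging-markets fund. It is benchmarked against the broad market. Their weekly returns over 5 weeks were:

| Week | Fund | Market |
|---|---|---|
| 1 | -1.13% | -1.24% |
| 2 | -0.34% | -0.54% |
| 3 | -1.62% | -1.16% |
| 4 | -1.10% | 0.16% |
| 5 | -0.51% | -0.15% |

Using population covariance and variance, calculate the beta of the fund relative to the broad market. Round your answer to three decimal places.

0.405

r̄p = -0.9400%,  r̄m = -0.5860%
Cov = Σ(rp − r̄p)(rm − r̄m) / 5 = 0.1221
Var(rm) = Σ(rm − r̄m)² / 5 = 0.3012
β = Cov / Var = 0.1221 / 0.3012 = 0.4054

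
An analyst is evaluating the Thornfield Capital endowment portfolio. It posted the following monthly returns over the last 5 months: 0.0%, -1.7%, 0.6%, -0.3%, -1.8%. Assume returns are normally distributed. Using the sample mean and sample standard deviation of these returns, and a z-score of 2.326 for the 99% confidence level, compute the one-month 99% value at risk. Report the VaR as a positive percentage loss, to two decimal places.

Mean return r̄ = -3.20 / 5 = -0.6400%
Sample std dev = √[4.5320 / 4] = 1.0644%
VaR = −(r̄ − z·σ) = −(-0.6400 − 2.326 × 1.0644) = −(-3.1158) = 3.1158%

3.12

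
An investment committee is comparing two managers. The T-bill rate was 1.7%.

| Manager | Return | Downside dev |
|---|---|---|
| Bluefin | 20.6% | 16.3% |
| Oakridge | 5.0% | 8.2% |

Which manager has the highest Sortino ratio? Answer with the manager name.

Bluefin

Bluefin: Sortino ratio = (20.6% − 1.7%) / 16.3% = 1.160
Oakridge: Sortino ratio = (5.0% − 1.7%) / 8.2% = 0.402
Highest: Bluefin (1.160).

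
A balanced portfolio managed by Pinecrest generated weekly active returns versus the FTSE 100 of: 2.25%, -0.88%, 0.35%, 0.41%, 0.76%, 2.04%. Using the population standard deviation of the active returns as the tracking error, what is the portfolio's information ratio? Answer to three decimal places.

Mean return r̄ = 4.930 / 6 = 0.8217%
Population std dev = √[6.8159 / 6] = 1.0658%
IR = r̄ / tracking error = 0.8217 / 1.0658 = 0.7710

0.771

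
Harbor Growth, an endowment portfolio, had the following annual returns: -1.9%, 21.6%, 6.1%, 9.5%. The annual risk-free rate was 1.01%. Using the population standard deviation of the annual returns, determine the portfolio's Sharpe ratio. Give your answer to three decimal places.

r̄ = (-1.9 + 21.6 + 6.1 + 9.5) / 4 = 35.30 / 4 = 8.8250%
Σ(r − r̄)² = (-1.9 − 8.8250)² + (21.6 − 8.8250)² + … = 286.1075
σ = √[286.1075 / 4] = 8.4574%
Sharpe = (r̄ − rf) / σ = (8.8250 − 1.01) / 8.4574 = 7.8150 / 8.4574 = 0.9240

0.924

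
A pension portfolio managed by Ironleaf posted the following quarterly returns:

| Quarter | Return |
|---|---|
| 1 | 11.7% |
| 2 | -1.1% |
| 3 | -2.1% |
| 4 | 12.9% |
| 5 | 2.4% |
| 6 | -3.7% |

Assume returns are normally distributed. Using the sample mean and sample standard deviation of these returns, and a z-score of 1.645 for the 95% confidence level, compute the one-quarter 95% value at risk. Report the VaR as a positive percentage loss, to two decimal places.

Mean return μ = 20.10 / 6 = 3.3500%
Σ(r − μ)² = (11.7 − 3.3500)² + (-1.1 − 3.3500)² + (-2.1 − 3.3500)² + … = 261.0350
σ = √[261.0350 / 5] = 7.2254%
VaR = −(μ − z·σ) = −(3.3500 − 1.645 × 7.2254) = −(-8.5358) = 8.5358%

8.54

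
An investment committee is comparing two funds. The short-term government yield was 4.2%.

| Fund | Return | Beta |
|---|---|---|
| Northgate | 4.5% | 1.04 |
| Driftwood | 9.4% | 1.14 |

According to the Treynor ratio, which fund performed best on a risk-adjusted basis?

Driftwood

Northgate: Treynor = (4.5% − 4.2%) / 1.04 = 0.288
Driftwood: Treynor = (9.4% − 4.2%) / 1.14 = 4.561
Highest: Driftwood (4.561).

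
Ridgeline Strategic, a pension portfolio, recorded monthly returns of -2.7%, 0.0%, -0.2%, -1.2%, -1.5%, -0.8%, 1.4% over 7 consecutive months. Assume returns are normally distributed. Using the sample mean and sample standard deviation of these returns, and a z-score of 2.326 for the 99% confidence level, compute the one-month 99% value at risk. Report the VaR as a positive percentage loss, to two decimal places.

3.72

Mean return r̄ = -5.00 / 7 = -0.7143%
Σ(r − r̄)² = (-2.7 − (-0.7143))² + (0 − (-0.7143))² + … = 10.0486
σ = √[10.0486 / 6] = 1.2941%
VaR = −(r̄ − z·σ) = −(-0.7143 − 2.326 × 1.2941) = −(-3.7244) = 3.7244%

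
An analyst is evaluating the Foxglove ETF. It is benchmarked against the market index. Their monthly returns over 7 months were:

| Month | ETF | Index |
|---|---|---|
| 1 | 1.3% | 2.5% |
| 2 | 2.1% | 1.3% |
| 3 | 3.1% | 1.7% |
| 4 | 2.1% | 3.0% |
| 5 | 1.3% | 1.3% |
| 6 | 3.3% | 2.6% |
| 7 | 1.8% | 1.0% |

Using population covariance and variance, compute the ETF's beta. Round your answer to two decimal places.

r̄p = 2.1429%,  r̄m = 1.9143%
Cov = Σ(rp − r̄p)(rm − r̄m) / 7 = 0.1294
Var(rm) = Σ(rm − r̄m)² / 7 = 0.5184
β = Cov / Var = 0.1294 / 0.5184 = 0.2496

0.25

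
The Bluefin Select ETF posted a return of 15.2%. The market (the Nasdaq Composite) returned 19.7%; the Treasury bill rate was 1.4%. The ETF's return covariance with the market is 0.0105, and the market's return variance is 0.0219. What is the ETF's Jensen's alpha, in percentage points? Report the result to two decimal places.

5.03

β = Cov / Var = 0.0105 / 0.0219 = 0.4795
E[R] = Rf + β(Rm − Rf) = 1.4% + 0.4795 × (19.7% − 1.4%) = 10.1749%
α = Rp − E[R] = 15.2% − 10.1749% = 5.0251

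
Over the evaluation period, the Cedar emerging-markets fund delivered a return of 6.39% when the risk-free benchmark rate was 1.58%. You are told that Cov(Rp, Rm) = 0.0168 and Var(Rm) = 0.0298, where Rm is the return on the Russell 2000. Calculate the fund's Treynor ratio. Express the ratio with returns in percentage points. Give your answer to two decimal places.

β = Cov / Var = 0.0168 / 0.0298 = 0.5638
Treynor = (Rp − Rf) / β = (6.39% − 1.58%) / 0.5638 = 4.81 / 0.5638 = 8.5314

8.53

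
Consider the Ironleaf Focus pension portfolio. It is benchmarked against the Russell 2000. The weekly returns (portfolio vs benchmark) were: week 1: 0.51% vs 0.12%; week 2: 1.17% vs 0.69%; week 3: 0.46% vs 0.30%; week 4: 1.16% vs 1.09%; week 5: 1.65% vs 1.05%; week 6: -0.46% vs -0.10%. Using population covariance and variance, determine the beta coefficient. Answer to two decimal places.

1.38

r̄p = 0.7483%,  r̄m = 0.5250%
Cov = Σ(rp − r̄p)(rm − r̄m) / 6 = 0.2820
Var(rm) = Σ(rm − r̄m)² / 6 = 0.2046
β = Cov / Var = 0.2820 / 0.2046 = 1.3783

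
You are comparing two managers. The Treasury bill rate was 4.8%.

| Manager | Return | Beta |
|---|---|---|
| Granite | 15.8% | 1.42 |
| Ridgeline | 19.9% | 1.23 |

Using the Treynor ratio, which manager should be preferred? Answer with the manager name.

Ridgeline

Granite: Treynor = (15.8% − 4.8%) / 1.42 = 7.746
Ridgeline: Treynor = (19.9% − 4.8%) / 1.23 = 12.276
Highest: Ridgeline (12.276).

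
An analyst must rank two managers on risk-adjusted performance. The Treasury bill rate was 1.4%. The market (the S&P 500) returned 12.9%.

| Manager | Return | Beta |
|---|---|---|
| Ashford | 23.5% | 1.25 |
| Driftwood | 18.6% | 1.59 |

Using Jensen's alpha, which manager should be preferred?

Ashford

Ashford: α = 23.5% − [1.4% + 1.25 × (12.9% − 1.4%)] = 7.725
Driftwood: α = 18.6% − [1.4% + 1.59 × (12.9% − 1.4%)] = -1.085
Highest: Ashford (7.725).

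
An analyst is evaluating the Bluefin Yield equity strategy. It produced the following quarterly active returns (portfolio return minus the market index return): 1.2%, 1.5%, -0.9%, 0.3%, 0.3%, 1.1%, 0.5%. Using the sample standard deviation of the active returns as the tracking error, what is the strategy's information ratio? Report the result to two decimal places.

0.71

Mean return r̄ = 4.00 / 7 = 0.5714%
Sample std dev = √[3.8543 / 6] = 0.8015%
IR = r̄ / tracking error = 0.5714 / 0.8015 = 0.7129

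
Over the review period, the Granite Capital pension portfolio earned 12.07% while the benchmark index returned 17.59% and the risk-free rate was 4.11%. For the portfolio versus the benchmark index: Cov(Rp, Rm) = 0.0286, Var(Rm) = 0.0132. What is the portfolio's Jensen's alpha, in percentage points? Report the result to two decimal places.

β = Cov / Var = 0.0286 / 0.0132 = 2.1667
E[R] = Rf + β(Rm − Rf) = 4.11% + 2.1667 × (17.59% − 4.11%) = 33.3171%
α = Rp − E[R] = 12.07% − 33.3171% = -21.2471

-21.25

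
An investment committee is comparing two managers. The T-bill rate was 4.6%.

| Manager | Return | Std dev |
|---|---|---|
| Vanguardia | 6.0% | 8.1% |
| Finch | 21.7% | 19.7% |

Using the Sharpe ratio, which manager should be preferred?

Vanguardia: Sharpe ratio = (6.0% − 4.6%) / 8.1% = 0.173
Finch: Sharpe ratio = (21.7% − 4.6%) / 19.7% = 0.868
Highest: Finch (0.868).

Finch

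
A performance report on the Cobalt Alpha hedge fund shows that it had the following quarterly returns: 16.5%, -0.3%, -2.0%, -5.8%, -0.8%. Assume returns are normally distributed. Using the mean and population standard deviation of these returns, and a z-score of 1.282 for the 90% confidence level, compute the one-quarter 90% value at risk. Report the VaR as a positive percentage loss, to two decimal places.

μ = (16.5 − 0.3 − 2 − 5.8 − 0.8) / 5 = 7.60 / 5 = 1.5200%
Population σ = √[Σ(r − μ)² / 5] = √[299.0680 / 5] = √59.8136 = 7.7339%
VaR = −(μ − z·σ) = −(1.5200 − 1.282 × 7.7339) = −(-8.3949) = 8.3949%

8.39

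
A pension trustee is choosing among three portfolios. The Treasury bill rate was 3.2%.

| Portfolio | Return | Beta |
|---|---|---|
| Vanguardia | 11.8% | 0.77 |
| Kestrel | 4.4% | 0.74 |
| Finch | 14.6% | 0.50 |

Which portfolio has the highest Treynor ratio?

Vanguardia: Treynor = (11.8% − 3.2%) / 0.77 = 11.169
Kestrel: Treynor = (4.4% − 3.2%) / 0.74 = 1.622
Finch: Treynor = (14.6% − 3.2%) / 0.50 = 22.800
Highest: Finch (22.800).

Finch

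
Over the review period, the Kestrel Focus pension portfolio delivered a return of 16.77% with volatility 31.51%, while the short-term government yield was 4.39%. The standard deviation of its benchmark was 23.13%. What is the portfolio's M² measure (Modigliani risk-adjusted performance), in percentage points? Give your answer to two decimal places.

13.48

Sharpe = (Rp − Rf) / σp = (16.77% − 4.39%) / 31.51% = 0.3929
M² = Rf + Sharpe × σm = 4.39% + 0.3929 × 23.13% = 13.4778%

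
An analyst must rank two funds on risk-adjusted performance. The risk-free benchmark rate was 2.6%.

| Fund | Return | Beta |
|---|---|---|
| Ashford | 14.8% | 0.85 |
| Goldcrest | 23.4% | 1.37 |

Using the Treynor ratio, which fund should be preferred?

Ashford: Treynor = (14.8% − 2.6%) / 0.85 = 14.353
Goldcrest: Treynor = (23.4% − 2.6%) / 1.37 = 15.182
Highest: Goldcrest (15.182).

Goldcrest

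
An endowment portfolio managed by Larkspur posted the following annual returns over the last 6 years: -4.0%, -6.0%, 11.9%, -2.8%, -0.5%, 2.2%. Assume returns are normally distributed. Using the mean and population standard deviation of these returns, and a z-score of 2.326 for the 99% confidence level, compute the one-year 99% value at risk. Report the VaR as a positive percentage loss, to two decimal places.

r̄ = (-4 − 6 + 11.9 − 2.8 − 0.5 + 2.2) / 6 = 0.1333%
Σ(r − r̄)² = (-4 − 0.1333)² + (-6 − 0.1333)² + … = 206.4333
population σ = √(206.4333 / 6) = √34.4056 = 5.8656%
VaR = −(r̄ − z·σ) = −(0.1333 − 2.326 × 5.8656) = −(-13.5101) = 13.5101%

13.51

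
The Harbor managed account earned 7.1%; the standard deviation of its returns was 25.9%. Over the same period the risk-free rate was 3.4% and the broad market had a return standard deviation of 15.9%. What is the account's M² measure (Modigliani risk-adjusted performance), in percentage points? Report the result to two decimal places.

5.67

Sharpe = (Rp − Rf) / σp = (7.1% − 3.4%) / 25.9% = 0.1429
M² = Rf + Sharpe × σm = 3.4% + 0.1429 × 15.9% = 5.6721%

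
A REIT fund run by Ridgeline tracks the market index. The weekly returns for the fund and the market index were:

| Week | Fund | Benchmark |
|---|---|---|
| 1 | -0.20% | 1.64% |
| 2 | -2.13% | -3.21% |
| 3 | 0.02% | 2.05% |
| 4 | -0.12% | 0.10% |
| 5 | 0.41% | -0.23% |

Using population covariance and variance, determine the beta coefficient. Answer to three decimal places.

r̄p = -0.4040%,  r̄m = 0.0700%
Cov = Σ(rp − r̄p)(rm − r̄m) / 5 = 1.3171
Var(rm) = Σ(rm − r̄m)² / 5 = 3.4469
β = Cov / Var = 1.3171 / 3.4469 = 0.3821

0.382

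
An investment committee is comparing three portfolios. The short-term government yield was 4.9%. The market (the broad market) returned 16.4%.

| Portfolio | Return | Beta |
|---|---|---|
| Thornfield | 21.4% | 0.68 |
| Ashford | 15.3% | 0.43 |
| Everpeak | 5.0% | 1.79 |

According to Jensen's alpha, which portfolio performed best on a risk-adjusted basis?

Thornfield: α = 21.4% − [4.9% + 0.68 × (16.4% − 4.9%)] = 8.680
Ashford: α = 15.3% − [4.9% + 0.43 × (16.4% − 4.9%)] = 5.455
Everpeak: α = 5.0% − [4.9% + 1.79 × (16.4% − 4.9%)] = -20.485
Highest: Thornfield (8.680).

Thornfield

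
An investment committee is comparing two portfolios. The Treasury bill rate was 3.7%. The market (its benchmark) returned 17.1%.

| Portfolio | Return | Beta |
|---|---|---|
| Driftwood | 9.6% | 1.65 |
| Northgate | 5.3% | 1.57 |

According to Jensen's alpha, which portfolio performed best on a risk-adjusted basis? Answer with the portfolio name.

Driftwood

Driftwood: α = 9.6% − [3.7% + 1.65 × (17.1% − 3.7%)] = -16.210
Northgate: α = 5.3% − [3.7% + 1.57 × (17.1% − 3.7%)] = -19.438
Highest: Driftwood (-16.210).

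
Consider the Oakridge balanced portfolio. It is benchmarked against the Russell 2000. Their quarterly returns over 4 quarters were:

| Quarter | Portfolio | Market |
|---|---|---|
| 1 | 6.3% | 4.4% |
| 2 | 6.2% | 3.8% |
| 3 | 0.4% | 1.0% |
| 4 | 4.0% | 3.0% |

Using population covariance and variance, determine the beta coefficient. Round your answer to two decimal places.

r̄p = 4.2250%,  r̄m = 3.0500%
Cov = Σ(rp − r̄p)(rm − r̄m) / 4 = 3.0338
Var(rm) = Σ(rm − r̄m)² / 4 = 1.6475
β = Cov / Var = 3.0338 / 1.6475 = 1.8415

1.84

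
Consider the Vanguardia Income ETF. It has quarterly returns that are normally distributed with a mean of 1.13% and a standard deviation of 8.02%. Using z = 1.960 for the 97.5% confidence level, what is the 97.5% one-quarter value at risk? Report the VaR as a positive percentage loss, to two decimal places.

VaR (as % loss) = −(μ − z·σ) = −(1.13% − 1.960 × 8.02%) = −(-14.5892%) = 14.5892%

14.59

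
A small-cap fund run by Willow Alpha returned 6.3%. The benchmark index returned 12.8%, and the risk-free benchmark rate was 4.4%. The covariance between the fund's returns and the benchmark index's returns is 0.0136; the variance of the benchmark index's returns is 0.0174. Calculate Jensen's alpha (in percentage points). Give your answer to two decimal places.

β = Cov / Var = 0.0136 / 0.0174 = 0.7816
E[R] = Rf + β(Rm − Rf) = 4.4% + 0.7816 × (12.8% − 4.4%) = 10.9654%
α = Rp − E[R] = 6.3% − 10.9654% = -4.6654

-4.67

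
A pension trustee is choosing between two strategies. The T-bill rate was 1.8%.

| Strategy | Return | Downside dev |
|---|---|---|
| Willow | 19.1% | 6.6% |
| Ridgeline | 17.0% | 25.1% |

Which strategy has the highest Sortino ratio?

Willow: Sortino ratio = (19.1% − 1.8%) / 6.6% = 2.621
Ridgeline: Sortino ratio = (17.0% − 1.8%) / 25.1% = 0.606
Highest: Willow (2.621).

Willow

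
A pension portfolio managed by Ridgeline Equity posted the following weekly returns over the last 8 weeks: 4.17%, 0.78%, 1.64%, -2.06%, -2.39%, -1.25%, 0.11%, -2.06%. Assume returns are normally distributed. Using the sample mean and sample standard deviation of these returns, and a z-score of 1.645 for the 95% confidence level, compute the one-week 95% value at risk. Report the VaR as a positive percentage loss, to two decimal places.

3.88

r̄ = (4.17 + 0.78 + 1.64 − 2.06 − 2.39 − 1.25 + 0.11 − 2.06) / 8 = -1.060 / 8 = -0.1325%
Σ(r − r̄)² = (4.17 − (-0.1325))² + (0.78 − (-0.1325))² + … = 36.3204
σ = √[36.3204 / 7] = 2.2779%
VaR = −(r̄ − z·σ) = −(-0.1325 − 1.645 × 2.2779) = −(-3.8796) = 3.8796%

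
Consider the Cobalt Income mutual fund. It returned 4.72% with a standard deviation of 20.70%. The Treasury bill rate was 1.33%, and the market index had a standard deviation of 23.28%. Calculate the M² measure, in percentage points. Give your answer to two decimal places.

5.14

Sharpe = (Rp − Rf) / σp = (4.72% − 1.33%) / 20.70% = 0.1638
M² = Rf + Sharpe × σm = 1.33% + 0.1638 × 23.28% = 5.1433%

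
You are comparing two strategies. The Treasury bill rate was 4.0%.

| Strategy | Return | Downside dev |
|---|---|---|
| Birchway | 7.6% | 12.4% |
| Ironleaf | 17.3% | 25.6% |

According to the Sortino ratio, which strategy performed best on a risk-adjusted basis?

Birchway: Sortino ratio = (7.6% − 4.0%) / 12.4% = 0.290
Ironleaf: Sortino ratio = (17.3% − 4.0%) / 25.6% = 0.520
Highest: Ironleaf (0.520).

Ironleaf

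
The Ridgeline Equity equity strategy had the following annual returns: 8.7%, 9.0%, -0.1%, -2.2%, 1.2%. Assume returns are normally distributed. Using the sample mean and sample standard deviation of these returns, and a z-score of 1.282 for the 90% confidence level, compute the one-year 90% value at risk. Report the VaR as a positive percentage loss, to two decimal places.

r̄ = (8.7 + 9 − 0.1 − 2.2 + 1.2) / 5 = 16.60 / 5 = 3.3200%
Sample σ = √[Σ(r − r̄)² / 4] = √[107.8680 / 4] = √26.9670 = 5.1930%
VaR = −(r̄ − z·σ) = −(3.3200 − 1.282 × 5.1930) = −(-3.3374) = 3.3374%

3.34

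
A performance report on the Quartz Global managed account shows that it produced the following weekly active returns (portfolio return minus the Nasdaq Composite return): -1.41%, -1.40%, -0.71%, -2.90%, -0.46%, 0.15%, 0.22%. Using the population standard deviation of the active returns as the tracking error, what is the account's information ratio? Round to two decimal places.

r̄ = (-1.41 − 1.4 − 0.71 − 2.9 − 0.46 + 0.15 + 0.22) / 7 = -0.9300%
Population σ = √[Σ(r − r̄)² / 7] = √[7.0904 / 7] = √1.0129 = 1.0064%
IR = r̄ / tracking error = -0.9300 / 1.0064 = -0.9241

-0.92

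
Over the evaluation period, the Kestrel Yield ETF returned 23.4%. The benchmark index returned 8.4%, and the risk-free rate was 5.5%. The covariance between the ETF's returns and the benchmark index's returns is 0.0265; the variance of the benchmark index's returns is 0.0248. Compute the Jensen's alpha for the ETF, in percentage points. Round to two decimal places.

14.80

β = Cov / Var = 0.0265 / 0.0248 = 1.0685
E[R] = Rf + β(Rm − Rf) = 5.5% + 1.0685 × (8.4% − 5.5%) = 8.5987%
α = Rp − E[R] = 23.4% − 8.5987% = 14.8013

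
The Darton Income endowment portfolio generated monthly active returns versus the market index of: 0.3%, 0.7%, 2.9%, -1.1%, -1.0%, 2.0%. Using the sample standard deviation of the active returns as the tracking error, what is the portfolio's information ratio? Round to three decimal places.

r̄ = (0.3 + 0.7 + 2.9 − 1.1 − 1 + 2) / 6 = 0.6333%
Σ(r − r̄)² = (0.3 − 0.6333)² + (0.7 − 0.6333)² + … = 12.7933
σ = √[12.7933 / 5] = 1.5996%
IR = r̄ / tracking error = 0.6333 / 1.5996 = 0.3959

0.396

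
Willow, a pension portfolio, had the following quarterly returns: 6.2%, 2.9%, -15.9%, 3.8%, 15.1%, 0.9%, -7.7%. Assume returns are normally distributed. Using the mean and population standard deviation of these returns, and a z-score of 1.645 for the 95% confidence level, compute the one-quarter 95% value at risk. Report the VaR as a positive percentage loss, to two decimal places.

μ = (6.2 + 2.9 − 15.9 + 3.8 + 15.1 + 0.9 − 7.7) / 7 = 5.30 / 7 = 0.7571%
Population std dev = √[598.1971 / 7] = 9.2443%
VaR = −(μ − z·σ) = −(0.7571 − 1.645 × 9.2443) = −(-14.4498) = 14.4498%

14.45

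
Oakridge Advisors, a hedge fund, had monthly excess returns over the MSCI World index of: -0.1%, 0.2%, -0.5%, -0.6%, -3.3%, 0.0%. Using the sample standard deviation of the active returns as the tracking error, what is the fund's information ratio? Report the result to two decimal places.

-0.55

Mean return r̄ = -4.30 / 6 = -0.7167%
Σ(r − r̄)² = 8.4683; sample σ = √(8.4683/5) = 1.3014%
IR = r̄ / tracking error = -0.7167 / 1.3014 = -0.5507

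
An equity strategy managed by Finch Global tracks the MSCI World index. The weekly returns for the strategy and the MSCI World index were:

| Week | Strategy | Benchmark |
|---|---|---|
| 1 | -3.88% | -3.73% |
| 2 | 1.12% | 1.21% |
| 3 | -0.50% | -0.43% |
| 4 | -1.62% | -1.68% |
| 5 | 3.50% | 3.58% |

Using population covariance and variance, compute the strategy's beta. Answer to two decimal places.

r̄p = -0.2760%,  r̄m = -0.2100%
Cov = Σ(rp − r̄p)(rm − r̄m) / 5 = 6.2009
Var(rm) = Σ(rm − r̄m)² / 5 = 6.1960
β = Cov / Var = 6.2009 / 6.1960 = 1.0008

1.00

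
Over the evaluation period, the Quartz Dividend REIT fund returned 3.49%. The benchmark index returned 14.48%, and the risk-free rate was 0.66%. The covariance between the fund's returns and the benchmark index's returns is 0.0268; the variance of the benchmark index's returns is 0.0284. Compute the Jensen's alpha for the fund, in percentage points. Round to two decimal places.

β = Cov / Var = 0.0268 / 0.0284 = 0.9437
E[R] = Rf + β(Rm − Rf) = 0.66% + 0.9437 × (14.48% − 0.66%) = 13.7019%
α = Rp − E[R] = 3.49% − 13.7019% = -10.2119

-10.21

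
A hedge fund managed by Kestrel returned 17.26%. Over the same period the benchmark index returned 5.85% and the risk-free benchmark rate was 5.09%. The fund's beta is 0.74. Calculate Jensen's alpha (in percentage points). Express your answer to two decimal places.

CAPM expected return = Rf + β(Rm − Rf) = 5.09% + 0.74 × (5.85% − 5.09%) = 5.09 + 0.74 × 0.76 = 5.6524%
Jensen's α = Rp − E[R] = 17.26% − 5.6524% = 11.6076

11.61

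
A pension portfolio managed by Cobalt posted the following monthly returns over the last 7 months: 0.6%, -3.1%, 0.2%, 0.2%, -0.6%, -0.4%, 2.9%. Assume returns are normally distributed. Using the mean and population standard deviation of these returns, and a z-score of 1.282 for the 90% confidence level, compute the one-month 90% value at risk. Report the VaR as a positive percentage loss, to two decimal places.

2.14

r̄ = (0.6 − 3.1 + 0.2 + 0.2 − 0.6 − 0.4 + 2.9) / 7 = -0.0286%
Σ(r − r̄)² = 18.9743; population σ = √(18.9743/7) = 1.6464%
VaR = −(r̄ − z·σ) = −(-0.0286 − 1.282 × 1.6464) = −(-2.1393) = 2.1393%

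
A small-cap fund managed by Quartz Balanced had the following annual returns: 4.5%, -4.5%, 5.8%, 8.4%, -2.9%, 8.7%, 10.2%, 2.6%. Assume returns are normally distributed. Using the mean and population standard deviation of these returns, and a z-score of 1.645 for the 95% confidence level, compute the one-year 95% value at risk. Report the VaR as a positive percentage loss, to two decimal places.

4.23

r̄ = (4.5 − 4.5 + 5.8 + 8.4 − 2.9 + 8.7 + 10.2 + 2.6) / 8 = 4.1000%
Population std dev = √[205.1200 / 8] = 5.0636%
VaR = −(r̄ − z·σ) = −(4.1000 − 1.645 × 5.0636) = −(-4.2296) = 4.2296%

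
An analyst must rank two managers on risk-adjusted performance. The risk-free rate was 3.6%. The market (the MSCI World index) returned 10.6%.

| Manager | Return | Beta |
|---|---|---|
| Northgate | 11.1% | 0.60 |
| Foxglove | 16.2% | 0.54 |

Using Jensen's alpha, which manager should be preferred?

Northgate: α = 11.1% − [3.6% + 0.60 × (10.6% − 3.6%)] = 3.300
Foxglove: α = 16.2% − [3.6% + 0.54 × (10.6% − 3.6%)] = 8.820
Highest: Foxglove (8.820).

Foxglove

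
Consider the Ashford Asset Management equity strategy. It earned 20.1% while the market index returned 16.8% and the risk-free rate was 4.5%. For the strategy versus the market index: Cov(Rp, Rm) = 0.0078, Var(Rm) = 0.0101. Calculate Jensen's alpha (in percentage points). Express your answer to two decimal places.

β = Cov / Var = 0.0078 / 0.0101 = 0.7723
E[R] = Rf + β(Rm − Rf) = 4.5% + 0.7723 × (16.8% − 4.5%) = 13.9993%
α = Rp − E[R] = 20.1% − 13.9993% = 6.1007

6.10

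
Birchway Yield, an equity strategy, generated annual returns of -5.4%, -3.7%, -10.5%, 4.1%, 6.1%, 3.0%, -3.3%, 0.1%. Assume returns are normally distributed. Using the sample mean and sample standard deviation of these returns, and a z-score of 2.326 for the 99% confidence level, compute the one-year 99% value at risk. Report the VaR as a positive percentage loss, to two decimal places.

Mean return r̄ = -9.60 / 8 = -1.2000%
Σ(r − r̄)² = (-5.4 − (-1.2000))² + (-3.7 − (-1.2000))² + (-10.5 − (-1.2000))² + … = 215.5000
σ = √[215.5000 / 7] = 5.5485%
VaR = −(r̄ − z·σ) = −(-1.2000 − 2.326 × 5.5485) = −(-14.1058) = 14.1058%

14.11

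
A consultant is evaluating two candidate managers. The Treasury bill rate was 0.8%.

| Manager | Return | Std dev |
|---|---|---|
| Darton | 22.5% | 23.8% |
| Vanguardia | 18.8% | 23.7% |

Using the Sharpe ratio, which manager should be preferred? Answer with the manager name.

Darton: Sharpe ratio = (22.5% − 0.8%) / 23.8% = 0.912
Vanguardia: Sharpe ratio = (18.8% − 0.8%) / 23.7% = 0.759
Highest: Darton (0.912).

Darton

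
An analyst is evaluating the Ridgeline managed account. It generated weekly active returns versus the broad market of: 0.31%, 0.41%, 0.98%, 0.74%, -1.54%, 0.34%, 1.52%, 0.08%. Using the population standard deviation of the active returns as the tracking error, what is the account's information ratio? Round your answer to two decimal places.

0.43

μ = (0.31 + 0.41 + 0.98 + 0.74 − 1.54 + 0.34 + 1.52 + 0.08) / 8 = 0.3550%
Population std dev = √[5.5680 / 8] = 0.8343%
IR = μ / tracking error = 0.3550 / 0.8343 = 0.4255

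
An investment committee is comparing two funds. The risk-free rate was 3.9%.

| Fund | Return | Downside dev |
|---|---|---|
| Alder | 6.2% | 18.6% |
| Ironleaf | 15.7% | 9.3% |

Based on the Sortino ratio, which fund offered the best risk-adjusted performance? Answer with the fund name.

Alder: Sortino ratio = (6.2% − 3.9%) / 18.6% = 0.124
Ironleaf: Sortino ratio = (15.7% − 3.9%) / 9.3% = 1.269
Highest: Ironleaf (1.269).

Ironleaf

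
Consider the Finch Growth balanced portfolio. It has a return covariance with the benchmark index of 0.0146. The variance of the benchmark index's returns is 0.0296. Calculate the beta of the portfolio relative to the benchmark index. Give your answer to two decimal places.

β = Cov(Rp, Rm) / Var(Rm) = 0.0146 / 0.0296 = 0.4932

0.49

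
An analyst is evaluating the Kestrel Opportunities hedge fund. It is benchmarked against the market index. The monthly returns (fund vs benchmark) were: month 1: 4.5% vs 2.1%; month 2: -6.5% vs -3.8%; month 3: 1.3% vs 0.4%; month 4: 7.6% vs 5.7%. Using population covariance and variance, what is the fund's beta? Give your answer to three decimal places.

1.509

r̄p = 1.7250%,  r̄m = 1.1000%
Cov = Σ(rp − r̄p)(rm − r̄m) / 4 = 17.6000
Var(rm) = Σ(rm − r̄m)² / 4 = 11.6650
β = Cov / Var = 17.6000 / 11.6650 = 1.5088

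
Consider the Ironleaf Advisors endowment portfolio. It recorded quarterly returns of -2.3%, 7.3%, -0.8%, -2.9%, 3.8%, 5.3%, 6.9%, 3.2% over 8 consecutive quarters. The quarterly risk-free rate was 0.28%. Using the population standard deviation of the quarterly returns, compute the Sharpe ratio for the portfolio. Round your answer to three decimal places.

Mean return μ = 20.50 / 8 = 2.5625%
Population σ = √[Σ(r − μ)² / 8] = √[115.4788 / 8] = √14.4349 = 3.7993%
Sharpe = (μ − rf) / σ = (2.5625 − 0.28) / 3.7993 = 2.2825 / 3.7993 = 0.6008

0.601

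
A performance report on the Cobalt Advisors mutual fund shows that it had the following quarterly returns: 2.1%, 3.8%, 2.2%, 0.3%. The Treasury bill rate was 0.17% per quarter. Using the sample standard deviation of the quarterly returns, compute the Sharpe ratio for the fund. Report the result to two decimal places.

μ = (2.1 + 3.8 + 2.2 + 0.3) / 4 = 2.1000%
Sample std dev = √[6.1400 / 3] = 1.4306%
Sharpe = (μ − rf) / σ = (2.1000 − 0.17) / 1.4306 = 1.9300 / 1.4306 = 1.3491

1.35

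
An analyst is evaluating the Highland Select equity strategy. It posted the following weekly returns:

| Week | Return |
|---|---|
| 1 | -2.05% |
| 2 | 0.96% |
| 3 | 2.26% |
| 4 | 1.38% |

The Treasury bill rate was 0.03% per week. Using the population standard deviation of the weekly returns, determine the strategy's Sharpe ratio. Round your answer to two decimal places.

r̄ = (-2.05 + 0.96 + 2.26 + 1.38) / 4 = 0.6375%
Population σ = √[Σ(r − r̄)² / 4] = √[10.5105 / 4] = √2.6276 = 1.6210%
Sharpe = (r̄ − rf) / σ = (0.6375 − 0.03) / 1.6210 = 0.6075 / 1.6210 = 0.3748

0.37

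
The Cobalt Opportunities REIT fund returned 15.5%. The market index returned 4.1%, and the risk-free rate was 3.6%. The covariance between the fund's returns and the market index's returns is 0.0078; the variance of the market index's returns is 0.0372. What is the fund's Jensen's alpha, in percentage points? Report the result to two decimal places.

β = Cov / Var = 0.0078 / 0.0372 = 0.2097
E[R] = Rf + β(Rm − Rf) = 3.6% + 0.2097 × (4.1% − 3.6%) = 3.7049%
α = Rp − E[R] = 15.5% − 3.7049% = 11.7951

11.80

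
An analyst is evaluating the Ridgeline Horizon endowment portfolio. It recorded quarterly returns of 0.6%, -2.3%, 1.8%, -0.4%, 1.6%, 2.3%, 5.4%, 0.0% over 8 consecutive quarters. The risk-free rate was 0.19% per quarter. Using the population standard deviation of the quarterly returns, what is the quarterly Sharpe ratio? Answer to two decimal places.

Mean return μ = 9.00 / 8 = 1.1250%
Population std dev = √[35.9350 / 8] = 2.1194%
Sharpe = (μ − rf) / σ = (1.1250 − 0.19) / 2.1194 = 0.9350 / 2.1194 = 0.4412

0.44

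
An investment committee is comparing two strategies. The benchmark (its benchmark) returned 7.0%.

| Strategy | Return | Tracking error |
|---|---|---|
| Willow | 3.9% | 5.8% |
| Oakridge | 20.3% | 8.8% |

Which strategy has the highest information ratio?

Willow: IR = (3.9% − 7.0%) / 5.8% = -0.534
Oakridge: IR = (20.3% − 7.0%) / 8.8% = 1.511
Highest: Oakridge (1.511).

Oakridge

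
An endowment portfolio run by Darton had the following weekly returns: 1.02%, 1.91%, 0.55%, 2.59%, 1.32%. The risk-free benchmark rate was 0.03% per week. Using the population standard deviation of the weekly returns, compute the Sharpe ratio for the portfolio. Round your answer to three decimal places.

2.040

Mean return μ = 7.390 / 5 = 1.4780%
Σ(r − μ)² = (1.02 − 1.4780)² + (1.91 − 1.4780)² + (0.55 − 1.4780)² + … = 2.5191
population σ = √(2.5191 / 5) = √0.5038 = 0.7098%
Sharpe = (μ − rf) / σ = (1.4780 − 0.03) / 0.7098 = 1.4480 / 0.7098 = 2.0400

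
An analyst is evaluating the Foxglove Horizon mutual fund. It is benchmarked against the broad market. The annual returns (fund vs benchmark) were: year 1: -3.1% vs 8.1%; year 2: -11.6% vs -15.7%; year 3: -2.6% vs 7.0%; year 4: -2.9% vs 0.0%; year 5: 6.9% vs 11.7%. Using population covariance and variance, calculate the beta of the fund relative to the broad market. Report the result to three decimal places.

r̄p = -2.6600%,  r̄m = 2.2200%
Cov = Σ(rp − r̄p)(rm − r̄m) / 5 = 49.8132
Var(rm) = Σ(rm − r̄m)² / 5 = 94.6696
β = Cov / Var = 49.8132 / 94.6696 = 0.5262

0.526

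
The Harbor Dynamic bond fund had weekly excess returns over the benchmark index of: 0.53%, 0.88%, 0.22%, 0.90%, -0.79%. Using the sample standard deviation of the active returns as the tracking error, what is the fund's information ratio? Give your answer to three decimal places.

r̄ = (0.53 + 0.88 + 0.22 + 0.9 − 0.79) / 5 = 0.3480%
Σ(r − r̄)² = (0.53 − 0.3480)² + (0.88 − 0.3480)² + (0.22 − 0.3480)² + … = 1.9323
sample σ = √(1.9323 / 4) = √0.4831 = 0.6951%
IR = r̄ / tracking error = 0.3480 / 0.6951 = 0.5006

0.501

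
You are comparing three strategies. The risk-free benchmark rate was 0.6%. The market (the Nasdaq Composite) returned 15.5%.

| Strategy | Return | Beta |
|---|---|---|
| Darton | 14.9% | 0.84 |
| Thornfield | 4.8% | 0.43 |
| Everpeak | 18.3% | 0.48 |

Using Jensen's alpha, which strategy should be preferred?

Everpeak

Darton: α = 14.9% − [0.6% + 0.84 × (15.5% − 0.6%)] = 1.784
Thornfield: α = 4.8% − [0.6% + 0.43 × (15.5% − 0.6%)] = -2.207
Everpeak: α = 18.3% − [0.6% + 0.48 × (15.5% − 0.6%)] = 10.548
Highest: Everpeak (10.548).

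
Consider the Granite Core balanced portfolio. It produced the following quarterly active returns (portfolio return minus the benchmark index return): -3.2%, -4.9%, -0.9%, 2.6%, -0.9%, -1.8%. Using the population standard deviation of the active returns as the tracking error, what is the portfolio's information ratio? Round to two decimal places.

r̄ = (-3.2 − 4.9 − 0.9 + 2.6 − 0.9 − 1.8) / 6 = -9.10 / 6 = -1.5167%
Population σ = √[Σ(r − r̄)² / 6] = √[32.0683 / 6] = √5.3447 = 2.3119%
IR = r̄ / tracking error = -1.5167 / 2.3119 = -0.6560

-0.66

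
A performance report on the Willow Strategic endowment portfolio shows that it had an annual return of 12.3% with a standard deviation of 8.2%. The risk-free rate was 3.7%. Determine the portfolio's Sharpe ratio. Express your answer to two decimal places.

1.05

Sharpe = (Rp − Rf) / σp = (12.3% − 3.7%) / 8.2% = 8.60% / 8.2% = 1.0488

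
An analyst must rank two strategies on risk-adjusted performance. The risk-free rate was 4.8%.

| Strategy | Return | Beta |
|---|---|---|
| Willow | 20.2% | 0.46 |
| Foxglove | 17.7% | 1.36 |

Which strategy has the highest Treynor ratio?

Willow: Treynor = (20.2% − 4.8%) / 0.46 = 33.478
Foxglove: Treynor = (17.7% − 4.8%) / 1.36 = 9.485
Highest: Willow (33.478).

Willow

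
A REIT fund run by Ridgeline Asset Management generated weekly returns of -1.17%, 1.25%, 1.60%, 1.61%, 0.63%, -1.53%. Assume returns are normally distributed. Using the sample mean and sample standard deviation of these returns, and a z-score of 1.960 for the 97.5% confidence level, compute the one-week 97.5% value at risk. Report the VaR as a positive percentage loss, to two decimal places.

2.36

r̄ = (-1.17 + 1.25 + 1.6 + 1.61 + 0.63 − 1.53) / 6 = 0.3983%
Sample σ = √[Σ(r − r̄)² / 5] = √[9.8693 / 5] = √1.9739 = 1.4050%
VaR = −(r̄ − z·σ) = −(0.3983 − 1.960 × 1.4050) = −(-2.3555) = 2.3555%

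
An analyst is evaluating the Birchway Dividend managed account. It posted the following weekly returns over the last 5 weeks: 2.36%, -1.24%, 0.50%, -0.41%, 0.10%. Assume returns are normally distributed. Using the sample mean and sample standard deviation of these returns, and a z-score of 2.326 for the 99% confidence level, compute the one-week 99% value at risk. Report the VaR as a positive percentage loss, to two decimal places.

μ = (2.36 − 1.24 + 0.5 − 0.41 + 0.1) / 5 = 1.310 / 5 = 0.2620%
Sample σ = √[Σ(r − μ)² / 4] = √[7.1921 / 4] = √1.7980 = 1.3409%
VaR = −(μ − z·σ) = −(0.2620 − 2.326 × 1.3409) = −(-2.8569) = 2.8569%

2.86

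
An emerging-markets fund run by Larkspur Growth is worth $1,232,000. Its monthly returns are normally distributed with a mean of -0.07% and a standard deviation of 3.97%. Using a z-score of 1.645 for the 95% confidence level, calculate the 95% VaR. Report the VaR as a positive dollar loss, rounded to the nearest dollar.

Return at the 95% tail: μ − z·σ = -0.07% − 1.645 × 3.97% = -0.07 − 6.53065 = -6.60065%
VaR = −(-6.60065%) × $1,232,000 = 6.60065% × $1,232,000 = $81,320

$81,320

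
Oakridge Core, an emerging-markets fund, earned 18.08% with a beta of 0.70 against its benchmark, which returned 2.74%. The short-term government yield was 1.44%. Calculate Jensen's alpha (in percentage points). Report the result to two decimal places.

15.73

CAPM expected return = Rf + β(Rm − Rf) = 1.44% + 0.70 × (2.74% − 1.44%) = 1.44 + 0.70 × 1.30 = 2.3500%
Jensen's α = Rp − E[R] = 18.08% − 2.3500% = 15.7300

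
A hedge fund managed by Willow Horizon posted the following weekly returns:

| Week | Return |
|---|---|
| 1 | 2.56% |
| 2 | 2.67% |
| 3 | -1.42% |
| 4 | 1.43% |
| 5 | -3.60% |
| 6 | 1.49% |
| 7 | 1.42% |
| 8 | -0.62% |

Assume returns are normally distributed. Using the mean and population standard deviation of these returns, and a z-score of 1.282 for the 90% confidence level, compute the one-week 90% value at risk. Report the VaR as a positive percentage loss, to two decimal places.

r̄ = (2.56 + 2.67 − 1.42 + 1.43 − 3.6 + 1.49 + 1.42 − 0.62) / 8 = 0.4913%
Σ(r − r̄)² = (2.56 − 0.4913)² + (2.67 − 0.4913)² + (-1.42 − 0.4913)² + … = 33.3941
σ = √[33.3941 / 8] = 2.0431%
VaR = −(r̄ − z·σ) = −(0.4913 − 1.282 × 2.0431) = −(-2.1280) = 2.1280%

2.13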